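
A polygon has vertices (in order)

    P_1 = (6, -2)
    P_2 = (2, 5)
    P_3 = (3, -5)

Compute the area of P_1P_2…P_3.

16.5

Apply the shoelace (surveyor's) formula: 2A = Σ (x_i·y_{i+1} − x_{i+1}·y_i), indices taken mod 3.
Cross-terms: 34, -25, 24  ⇒  Σ = 33
Area = |Σ|/2 = 16.5.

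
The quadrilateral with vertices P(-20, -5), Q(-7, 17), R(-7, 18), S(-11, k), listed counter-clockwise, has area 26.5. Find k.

The doubled signed area Σ (x_i y_{i+1} − x_{i+1} y_i) is linear in k.
With k=0 it equals -129; the coefficient of k is 13 (from the two edges through S).
So 13·k + -129 = 2·26.5 = 53 ⇒ k = 14.

14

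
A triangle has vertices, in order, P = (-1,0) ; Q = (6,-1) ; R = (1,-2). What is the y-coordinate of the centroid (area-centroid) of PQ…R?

-1

Apply the surveyor's formula. First the cross-terms c_i = x_i·y_{i+1} − x_{i+1}·y_i:
  1, -11, -2  ⇒  2A = -12, A = -6.
Then Σ (y_i + y_{i+1})·c_i = 36, so ȳ = 36 / (6·(-6)) = -1.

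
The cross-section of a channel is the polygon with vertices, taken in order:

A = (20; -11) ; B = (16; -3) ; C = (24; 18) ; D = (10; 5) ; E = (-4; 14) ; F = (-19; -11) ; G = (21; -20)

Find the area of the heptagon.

833

A→B: (20)(-3) − (16)(-11) = 116
B→C: (16)(18) − (24)(-3) = 360
C→D: (24)(5) − (10)(18) = -60
D→E: (10)(14) − (-4)(5) = 160
E→F: (-4)(-11) − (-19)(14) = 310
F→G: (-19)(-20) − (21)(-11) = 611
G→A: (21)(-11) − (20)(-20) = 169
Σ = 1666
Area = |Σ|/2 = 833.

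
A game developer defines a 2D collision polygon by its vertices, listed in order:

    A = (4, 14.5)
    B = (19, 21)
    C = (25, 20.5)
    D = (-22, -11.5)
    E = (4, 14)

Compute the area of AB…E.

211.75

Σ = (-191.5) + (-135.5) + (163.5) + (-262) + (2) = -423.5
Area = |Σ|/2 = 211.75.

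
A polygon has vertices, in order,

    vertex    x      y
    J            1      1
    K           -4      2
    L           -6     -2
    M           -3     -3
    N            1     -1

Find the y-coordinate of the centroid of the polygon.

-11/23

Apply the shoelace (surveyor's) formula. First the cross-terms c_i = x_i·y_{i+1} − x_{i+1}·y_i:
  6, 20, 12, 6, 2  ⇒  2A = 46, A = 23.
Then Σ (y_i + y_{i+1})·c_i = -66, so ȳ = -66 / (6·23) = -11/23.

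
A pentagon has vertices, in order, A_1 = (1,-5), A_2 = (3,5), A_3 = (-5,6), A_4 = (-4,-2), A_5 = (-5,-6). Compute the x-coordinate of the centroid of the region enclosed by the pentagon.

-281/213

Apply the surveyor's formula. First the cross-terms c_i = x_i·y_{i+1} − x_{i+1}·y_i:
  20, 43, 34, 14, 31  ⇒  2A = 142, A = 71.
Then Σ (x_i + x_{i+1})·c_i = -562, so x̄ = -562 / (6·71) = -281/213.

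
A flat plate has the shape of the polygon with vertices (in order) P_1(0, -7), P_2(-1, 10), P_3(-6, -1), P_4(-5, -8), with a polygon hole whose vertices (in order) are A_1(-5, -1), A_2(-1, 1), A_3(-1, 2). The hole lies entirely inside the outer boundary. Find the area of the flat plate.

Outer boundary:
Σ = (-7) + (61) + (43) + (35) = 132
Area = |Σ|/2 = 66.
Hole:
Apply Gauss's area formula: 2A = Σ (x_i·y_{i+1} − x_{i+1}·y_i), indices taken mod 3.
A_1→A_2: (-5)(1) − (-1)(-1) = -6
A_2→A_3: (-1)(2) − (-1)(1) = -1
A_3→A_1: (-1)(-1) − (-5)(2) = 11
Σ = 4
Area = |Σ|/2 = 2.
Net area = 66 − 2 = 64.

64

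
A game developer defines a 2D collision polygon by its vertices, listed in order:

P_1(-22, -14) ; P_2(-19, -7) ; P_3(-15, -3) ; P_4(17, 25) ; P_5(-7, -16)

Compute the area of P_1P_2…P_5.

417.5

Apply the shoelace (surveyor's) formula: 2A = Σ (x_i·y_{i+1} − x_{i+1}·y_i), indices taken mod 5.
Σ = (-112) + (-48) + (-324) + (-97) + (-254) = -835
Area = |Σ|/2 = 417.5.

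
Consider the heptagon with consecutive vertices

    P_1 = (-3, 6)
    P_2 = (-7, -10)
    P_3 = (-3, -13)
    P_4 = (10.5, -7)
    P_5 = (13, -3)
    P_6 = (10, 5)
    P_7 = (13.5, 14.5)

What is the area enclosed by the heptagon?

Apply Gauss's area formula: 2A = Σ (x_i·y_{i+1} − x_{i+1}·y_i), indices taken mod 7.
Cross-terms: 72, 61, 157.5, 59.5, 95, 77.5, 124.5  ⇒  Σ = 647
Area = |Σ|/2 = 323.5.

323.5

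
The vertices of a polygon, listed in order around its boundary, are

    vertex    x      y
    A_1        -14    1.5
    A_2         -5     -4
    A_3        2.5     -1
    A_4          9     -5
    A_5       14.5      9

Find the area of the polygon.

188.125

Apply the shoelace formula: 2A = Σ (x_i·y_{i+1} − x_{i+1}·y_i), indices taken mod 5.
Σ = (63.5) + (15) + (-3.5) + (153.5) + (147.75) = 376.25
Area = |Σ|/2 = 188.125.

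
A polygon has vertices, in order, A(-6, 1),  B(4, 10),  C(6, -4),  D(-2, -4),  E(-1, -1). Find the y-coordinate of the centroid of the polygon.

298/181

Apply the shoelace (surveyor's) formula. First the cross-terms c_i = x_i·y_{i+1} − x_{i+1}·y_i:
  -64, -76, -32, -2, -7  ⇒  2A = -181, A = -90.5.
Then Σ (y_i + y_{i+1})·c_i = -894, so ȳ = -894 / (6·(-90.5)) = 298/181.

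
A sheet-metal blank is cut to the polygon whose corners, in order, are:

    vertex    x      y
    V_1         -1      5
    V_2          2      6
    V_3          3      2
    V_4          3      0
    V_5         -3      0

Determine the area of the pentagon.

Apply the surveyor's formula: 2A = Σ (x_i·y_{i+1} − x_{i+1}·y_i), indices taken mod 5.
V_1→V_2: (-1)(6) − (2)(5) = -16
V_2→V_3: (2)(2) − (3)(6) = -14
V_3→V_4: (3)(0) − (3)(2) = -6
V_4→V_5: (3)(0) − (-3)(0) = 0
V_5→V_1: (-3)(5) − (-1)(0) = -15
Σ = -51
Area = |Σ|/2 = 25.5.

25.5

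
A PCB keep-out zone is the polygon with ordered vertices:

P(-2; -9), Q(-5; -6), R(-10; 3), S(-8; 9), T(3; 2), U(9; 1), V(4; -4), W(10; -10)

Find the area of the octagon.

191

Apply Gauss's area formula: 2A = Σ (x_i·y_{i+1} − x_{i+1}·y_i), indices taken mod 8.
Σ = (-33) + (-75) + (-66) + (-43) + (-15) + (-40) + (0) + (-110) = -382
Area = |Σ|/2 = 191.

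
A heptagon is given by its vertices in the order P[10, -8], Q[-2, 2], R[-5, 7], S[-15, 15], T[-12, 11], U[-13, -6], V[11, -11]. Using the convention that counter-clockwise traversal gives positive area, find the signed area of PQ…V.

245.5

Apply the shoelace (surveyor's) formula: 2A = Σ (x_i·y_{i+1} − x_{i+1}·y_i), indices taken mod 7.
Cross-terms: 4, -4, 30, 15, 215, 209, 22  ⇒  Σ = 491
Signed area = Σ/2 = 245.5 (positive ⇒ counter-clockwise traversal).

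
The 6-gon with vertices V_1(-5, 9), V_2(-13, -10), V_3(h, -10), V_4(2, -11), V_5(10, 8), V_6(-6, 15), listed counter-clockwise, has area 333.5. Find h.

The doubled signed area Σ (x_i y_{i+1} − x_{i+1} y_i) is linear in h.
With h=0 it equals 662; the coefficient of h is -1 (from the two edges through V_3).
So -1·h + 662 = 2·333.5 = 667 ⇒ h = -5.

-5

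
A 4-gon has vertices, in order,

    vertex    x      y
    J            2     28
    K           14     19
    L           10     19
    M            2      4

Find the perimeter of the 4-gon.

60

|JK| = √((12)² + (-9)²) = √225 = 15
|KL| = √((-4)² + (0)²) = √16 = 4
|LM| = √((-8)² + (-15)²) = √289 = 17
|MJ| = √((0)² + (24)²) = √576 = 24
Perimeter = 15 + 4 + 17 + 24 = 60.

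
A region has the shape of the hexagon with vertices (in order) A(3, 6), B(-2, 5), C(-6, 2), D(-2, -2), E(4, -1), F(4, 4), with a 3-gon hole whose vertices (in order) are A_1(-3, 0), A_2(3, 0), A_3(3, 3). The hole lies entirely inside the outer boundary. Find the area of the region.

46.5

Outer boundary:
Cross-terms: 27, 26, 16, 10, 20, 12  ⇒  Σ = 111
Area = |Σ|/2 = 55.5.
Hole:
Cross-terms: 0, 9, 9  ⇒  Σ = 18
Area = |Σ|/2 = 9.
Net area = 55.5 − 9 = 46.5.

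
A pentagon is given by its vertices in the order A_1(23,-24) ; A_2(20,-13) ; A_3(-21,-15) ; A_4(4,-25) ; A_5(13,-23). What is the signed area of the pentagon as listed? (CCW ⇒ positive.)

321.5

Σ = (181) + (-573) + (585) + (233) + (217) = 643
Signed area = Σ/2 = 321.5 (positive ⇒ counter-clockwise traversal).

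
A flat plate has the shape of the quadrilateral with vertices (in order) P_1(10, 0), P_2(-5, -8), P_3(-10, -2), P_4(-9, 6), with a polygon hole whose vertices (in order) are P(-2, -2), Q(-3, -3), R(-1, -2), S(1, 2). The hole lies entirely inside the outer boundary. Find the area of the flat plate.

141.5

Outer boundary:
Σ = (-80) + (-70) + (-78) + (-60) = -288
Area = |Σ|/2 = 144.
Hole:
Apply the surveyor's formula: 2A = Σ (x_i·y_{i+1} − x_{i+1}·y_i), indices taken mod 4.
Cross-terms: 0, 3, 0, 2  ⇒  Σ = 5
Area = |Σ|/2 = 2.5.
Net area = 144 − 2.5 = 141.5.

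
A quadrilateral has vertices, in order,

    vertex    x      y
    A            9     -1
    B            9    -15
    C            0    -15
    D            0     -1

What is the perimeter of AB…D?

|AB| = √((0)² + (-14)²) = √196 = 14
|BC| = √((-9)² + (0)²) = √81 = 9
|CD| = √((0)² + (14)²) = √196 = 14
|DA| = √((9)² + (0)²) = √81 = 9
Perimeter = 14 + 9 + 14 + 9 = 46.

46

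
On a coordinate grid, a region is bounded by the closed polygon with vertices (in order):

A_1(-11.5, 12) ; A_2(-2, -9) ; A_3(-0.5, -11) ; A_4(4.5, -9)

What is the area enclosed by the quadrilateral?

74.75

Apply the shoelace (surveyor's) formula: 2A = Σ (x_i·y_{i+1} − x_{i+1}·y_i), indices taken mod 4.
Cross-terms: 127.5, 17.5, 54, -49.5  ⇒  Σ = 149.5
Area = |Σ|/2 = 74.75.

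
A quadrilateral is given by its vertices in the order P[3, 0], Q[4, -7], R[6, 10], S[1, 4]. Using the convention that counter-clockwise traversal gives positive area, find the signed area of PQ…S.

31.5

P→Q: (3)(-7) − (4)(0) = -21
Q→R: (4)(10) − (6)(-7) = 82
R→S: (6)(4) − (1)(10) = 14
S→P: (1)(0) − (3)(4) = -12
Σ = 63
Signed area = Σ/2 = 31.5 (positive ⇒ counter-clockwise traversal).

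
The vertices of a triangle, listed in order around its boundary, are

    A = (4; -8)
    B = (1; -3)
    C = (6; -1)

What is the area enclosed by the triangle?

Apply the shoelace (surveyor's) formula: 2A = Σ (x_i·y_{i+1} − x_{i+1}·y_i), indices taken mod 3.
Σ = (-4) + (17) + (-44) = -31
Area = |Σ|/2 = 15.5.

15.5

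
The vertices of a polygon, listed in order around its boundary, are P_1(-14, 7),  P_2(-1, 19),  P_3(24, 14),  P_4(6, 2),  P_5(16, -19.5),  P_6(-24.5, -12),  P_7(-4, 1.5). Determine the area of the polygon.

Apply the shoelace formula: 2A = Σ (x_i·y_{i+1} − x_{i+1}·y_i), indices taken mod 7.
Cross-terms: -259, -470, -36, -149, -669.75, -84.75, -7  ⇒  Σ = -1675.5
Area = |Σ|/2 = 837.75.

837.75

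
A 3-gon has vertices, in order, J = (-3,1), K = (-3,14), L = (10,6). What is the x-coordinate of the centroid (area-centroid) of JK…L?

Apply the shoelace (surveyor's) formula. First the cross-terms c_i = x_i·y_{i+1} − x_{i+1}·y_i:
  -39, -158, 28  ⇒  2A = -169, A = -84.5.
Then Σ (x_i + x_{i+1})·c_i = -676, so x̄ = -676 / (6·(-84.5)) = 4/3.

4/3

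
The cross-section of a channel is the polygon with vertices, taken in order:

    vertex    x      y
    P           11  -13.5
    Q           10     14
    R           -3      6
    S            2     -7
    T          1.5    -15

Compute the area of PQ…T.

262.625

Σ = (289) + (102) + (9) + (-19.5) + (144.75) = 525.25
Area = |Σ|/2 = 262.625.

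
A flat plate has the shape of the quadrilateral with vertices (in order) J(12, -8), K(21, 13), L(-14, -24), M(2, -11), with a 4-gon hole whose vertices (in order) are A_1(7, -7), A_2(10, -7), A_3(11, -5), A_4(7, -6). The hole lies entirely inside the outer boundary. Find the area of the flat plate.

155

Outer boundary:
Apply the shoelace formula: 2A = Σ (x_i·y_{i+1} − x_{i+1}·y_i), indices taken mod 4.
Cross-terms: 324, -322, 202, 116  ⇒  Σ = 320
Area = |Σ|/2 = 160.
Hole:
Apply the shoelace formula: 2A = Σ (x_i·y_{i+1} − x_{i+1}·y_i), indices taken mod 4.
Σ = (21) + (27) + (-31) + (-7) = 10
Area = |Σ|/2 = 5.
Net area = 160 − 5 = 155.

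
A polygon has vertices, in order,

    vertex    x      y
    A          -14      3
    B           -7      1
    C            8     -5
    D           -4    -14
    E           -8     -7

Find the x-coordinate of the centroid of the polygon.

Apply the shoelace (surveyor's) formula. First the cross-terms c_i = x_i·y_{i+1} − x_{i+1}·y_i:
  7, 27, -132, -84, -122  ⇒  2A = -304, A = -152.
Then Σ (x_i + x_{i+1})·c_i = 3044, so x̄ = 3044 / (6·(-152)) = -761/228.

-761/228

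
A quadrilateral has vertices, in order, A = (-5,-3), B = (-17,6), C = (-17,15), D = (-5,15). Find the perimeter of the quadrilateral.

|AB| = √((-12)² + (9)²) = √225 = 15
|BC| = √((0)² + (9)²) = √81 = 9
|CD| = √((12)² + (0)²) = √144 = 12
|DA| = √((0)² + (-18)²) = √324 = 18
Perimeter = 15 + 9 + 12 + 18 = 54.

54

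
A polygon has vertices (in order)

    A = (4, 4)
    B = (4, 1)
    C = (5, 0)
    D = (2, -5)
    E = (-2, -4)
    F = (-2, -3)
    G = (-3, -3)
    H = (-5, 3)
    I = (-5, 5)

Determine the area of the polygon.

69.5

Cross-terms: -12, -5, -25, -18, -2, -3, -24, -10, -40  ⇒  Σ = -139
Area = |Σ|/2 = 69.5.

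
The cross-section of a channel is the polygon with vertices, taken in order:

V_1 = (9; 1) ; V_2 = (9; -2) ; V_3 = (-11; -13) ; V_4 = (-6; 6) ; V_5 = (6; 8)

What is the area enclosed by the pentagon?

Apply Gauss's area formula: 2A = Σ (x_i·y_{i+1} − x_{i+1}·y_i), indices taken mod 5.
Σ = (-27) + (-139) + (-144) + (-84) + (-66) = -460
Area = |Σ|/2 = 230.

230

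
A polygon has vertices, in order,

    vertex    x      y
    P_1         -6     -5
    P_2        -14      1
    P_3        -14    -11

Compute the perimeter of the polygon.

|P_1P_2| = √((-8)² + (6)²) = √100 = 10
|P_2P_3| = √((0)² + (-12)²) = √144 = 12
|P_3P_1| = √((8)² + (6)²) = √100 = 10
Perimeter = 10 + 12 + 10 = 32.

32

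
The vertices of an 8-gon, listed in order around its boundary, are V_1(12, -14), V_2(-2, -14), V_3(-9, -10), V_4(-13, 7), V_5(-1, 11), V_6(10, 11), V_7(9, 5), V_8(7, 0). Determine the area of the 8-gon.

Σ = (-196) + (-106) + (-193) + (-136) + (-121) + (-49) + (-35) + (-98) = -934
Area = |Σ|/2 = 467.

467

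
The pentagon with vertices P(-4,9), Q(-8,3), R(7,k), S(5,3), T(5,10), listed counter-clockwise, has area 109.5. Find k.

The doubled signed area Σ (x_i y_{i+1} − x_{i+1} y_i) is linear in k.
With k=0 it equals 180; the coefficient of k is -13 (from the two edges through R).
So -13·k + 180 = 2·109.5 = 219 ⇒ k = -3.

-3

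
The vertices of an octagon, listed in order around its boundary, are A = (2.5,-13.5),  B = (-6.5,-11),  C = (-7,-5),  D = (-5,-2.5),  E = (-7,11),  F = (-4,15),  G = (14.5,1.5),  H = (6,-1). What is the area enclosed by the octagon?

Apply the surveyor's formula: 2A = Σ (x_i·y_{i+1} − x_{i+1}·y_i), indices taken mod 8.
A→B: (2.5)(-11) − (-6.5)(-13.5) = -115.25
B→C: (-6.5)(-5) − (-7)(-11) = -44.5
C→D: (-7)(-2.5) − (-5)(-5) = -7.5
D→E: (-5)(11) − (-7)(-2.5) = -72.5
E→F: (-7)(15) − (-4)(11) = -61
F→G: (-4)(1.5) − (14.5)(15) = -223.5
G→H: (14.5)(-1) − (6)(1.5) = -23.5
H→A: (6)(-13.5) − (2.5)(-1) = -78.5
Σ = -626.25
Area = |Σ|/2 = 313.125.

313.125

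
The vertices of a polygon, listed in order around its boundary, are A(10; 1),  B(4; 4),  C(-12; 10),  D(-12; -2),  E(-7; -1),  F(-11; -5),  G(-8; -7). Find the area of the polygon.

194.5

Apply the shoelace formula: 2A = Σ (x_i·y_{i+1} − x_{i+1}·y_i), indices taken mod 7.
Σ = (36) + (88) + (144) + (-2) + (24) + (37) + (62) = 389
Area = |Σ|/2 = 194.5.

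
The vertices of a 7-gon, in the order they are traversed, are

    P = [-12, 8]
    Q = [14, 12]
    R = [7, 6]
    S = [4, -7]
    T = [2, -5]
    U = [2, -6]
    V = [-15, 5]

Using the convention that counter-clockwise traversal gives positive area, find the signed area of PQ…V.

-238.5

Σ = (-256) + (0) + (-73) + (-6) + (-2) + (-80) + (-60) = -477
Signed area = Σ/2 = -238.5 (negative ⇒ clockwise traversal).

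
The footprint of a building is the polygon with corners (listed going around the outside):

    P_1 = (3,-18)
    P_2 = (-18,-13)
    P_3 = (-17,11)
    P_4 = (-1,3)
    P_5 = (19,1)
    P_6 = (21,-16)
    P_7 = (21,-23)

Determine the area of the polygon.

Apply Gauss's area formula: 2A = Σ (x_i·y_{i+1} − x_{i+1}·y_i), indices taken mod 7.
Cross-terms: -363, -419, -40, -58, -325, -147, -309  ⇒  Σ = -1661
Area = |Σ|/2 = 830.5.

830.5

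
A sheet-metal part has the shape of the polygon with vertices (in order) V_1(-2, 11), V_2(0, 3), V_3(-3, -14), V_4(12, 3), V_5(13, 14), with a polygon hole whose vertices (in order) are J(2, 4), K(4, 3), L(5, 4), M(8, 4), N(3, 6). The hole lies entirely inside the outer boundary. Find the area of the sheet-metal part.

223.5

Outer boundary:
Apply the surveyor's formula: 2A = Σ (x_i·y_{i+1} − x_{i+1}·y_i), indices taken mod 5.
V_1→V_2: (-2)(3) − (0)(11) = -6
V_2→V_3: (0)(-14) − (-3)(3) = 9
V_3→V_4: (-3)(3) − (12)(-14) = 159
V_4→V_5: (12)(14) − (13)(3) = 129
V_5→V_1: (13)(11) − (-2)(14) = 171
Σ = 462
Area = |Σ|/2 = 231.
Hole:
Σ = (-10) + (1) + (-12) + (36) + (0) = 15
Area = |Σ|/2 = 7.5.
Net area = 231 − 7.5 = 223.5.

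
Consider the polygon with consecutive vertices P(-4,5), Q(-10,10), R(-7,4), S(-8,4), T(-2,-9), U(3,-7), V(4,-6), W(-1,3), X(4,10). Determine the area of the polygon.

Cross-terms: 10, 30, 4, 80, 41, 10, 6, -22, 60  ⇒  Σ = 219
Area = |Σ|/2 = 109.5.

109.5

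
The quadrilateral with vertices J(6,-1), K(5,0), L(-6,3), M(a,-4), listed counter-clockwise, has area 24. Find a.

Write out the shoelace sum; only the two edges meeting at M involve a:
2·Area = [((-6)·(-4) − a·3) + (a·(-1) − 6·(-4))] + 20
       = -4·a + 68 = 48
⇒ a = 5.

5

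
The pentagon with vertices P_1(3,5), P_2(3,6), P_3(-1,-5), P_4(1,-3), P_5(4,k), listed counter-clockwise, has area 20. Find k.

Write out the shoelace sum; only the two edges meeting at P_5 involve k:
2·Area = [(1·k − 4·(-3)) + (4·5 − 3·k)] + 2
       = -2·k + 34 = 40
⇒ k = -3.

-3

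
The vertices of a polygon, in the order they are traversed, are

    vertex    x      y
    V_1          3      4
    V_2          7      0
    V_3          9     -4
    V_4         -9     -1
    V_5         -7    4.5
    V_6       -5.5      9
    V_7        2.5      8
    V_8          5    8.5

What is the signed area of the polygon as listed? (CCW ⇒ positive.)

-138.75

Σ = (-28) + (-28) + (-45) + (-47.5) + (-38.25) + (-66.5) + (-18.75) + (-5.5) = -277.5
Signed area = Σ/2 = -138.75 (negative ⇒ clockwise traversal).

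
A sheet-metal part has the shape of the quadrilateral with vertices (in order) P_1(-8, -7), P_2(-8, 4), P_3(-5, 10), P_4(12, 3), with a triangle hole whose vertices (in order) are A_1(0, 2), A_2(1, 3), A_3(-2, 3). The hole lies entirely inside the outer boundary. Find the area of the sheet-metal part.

Outer boundary:
Apply the shoelace formula: 2A = Σ (x_i·y_{i+1} − x_{i+1}·y_i), indices taken mod 4.
Σ = (-88) + (-60) + (-135) + (-60) = -343
Area = |Σ|/2 = 171.5.
Hole:
Σ = (-2) + (9) + (-4) = 3
Area = |Σ|/2 = 1.5.
Net area = 171.5 − 1.5 = 170.

170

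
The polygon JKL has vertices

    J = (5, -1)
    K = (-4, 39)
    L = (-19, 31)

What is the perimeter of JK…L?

98

|JK| = √((-9)² + (40)²) = √1681 = 41
|KL| = √((-15)² + (-8)²) = √289 = 17
|LJ| = √((24)² + (-32)²) = √1600 = 40
Perimeter = 41 + 17 + 40 = 98.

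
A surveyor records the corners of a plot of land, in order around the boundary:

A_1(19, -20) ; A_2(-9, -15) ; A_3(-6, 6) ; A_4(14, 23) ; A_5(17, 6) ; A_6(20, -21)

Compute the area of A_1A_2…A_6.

Apply the shoelace (surveyor's) formula: 2A = Σ (x_i·y_{i+1} − x_{i+1}·y_i), indices taken mod 6.
A_1→A_2: (19)(-15) − (-9)(-20) = -465
A_2→A_3: (-9)(6) − (-6)(-15) = -144
A_3→A_4: (-6)(23) − (14)(6) = -222
A_4→A_5: (14)(6) − (17)(23) = -307
A_5→A_6: (17)(-21) − (20)(6) = -477
A_6→A_1: (20)(-20) − (19)(-21) = -1
Σ = -1616
Area = |Σ|/2 = 808.

808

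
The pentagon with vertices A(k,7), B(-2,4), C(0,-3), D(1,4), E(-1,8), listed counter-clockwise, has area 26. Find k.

The doubled signed area Σ (x_i y_{i+1} − x_{i+1} y_i) is linear in k.
With k=0 it equals 28; the coefficient of k is -4 (from the two edges through A).
So -4·k + 28 = 2·26 = 52 ⇒ k = -6.

-6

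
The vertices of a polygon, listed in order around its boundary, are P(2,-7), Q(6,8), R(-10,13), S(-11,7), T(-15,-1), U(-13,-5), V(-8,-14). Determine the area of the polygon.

Apply Gauss's area formula: 2A = Σ (x_i·y_{i+1} − x_{i+1}·y_i), indices taken mod 7.
Σ = (58) + (158) + (73) + (116) + (62) + (142) + (84) = 693
Area = |Σ|/2 = 346.5.

346.5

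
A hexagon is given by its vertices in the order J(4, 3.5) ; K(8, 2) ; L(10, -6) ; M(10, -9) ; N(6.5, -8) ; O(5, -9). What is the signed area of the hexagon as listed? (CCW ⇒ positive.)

-52.25

Apply the surveyor's formula: 2A = Σ (x_i·y_{i+1} − x_{i+1}·y_i), indices taken mod 6.
Σ = (-20) + (-68) + (-30) + (-21.5) + (-18.5) + (53.5) = -104.5
Signed area = Σ/2 = -52.25 (negative ⇒ clockwise traversal).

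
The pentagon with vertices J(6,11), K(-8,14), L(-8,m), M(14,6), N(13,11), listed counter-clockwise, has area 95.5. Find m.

9

Write out the shoelace sum; only the two edges meeting at L involve m:
2·Area = [((-8)·m − (-8)·14) + ((-8)·6 − 14·m)] + 325
       = -22·m + 389 = 191
⇒ m = 9.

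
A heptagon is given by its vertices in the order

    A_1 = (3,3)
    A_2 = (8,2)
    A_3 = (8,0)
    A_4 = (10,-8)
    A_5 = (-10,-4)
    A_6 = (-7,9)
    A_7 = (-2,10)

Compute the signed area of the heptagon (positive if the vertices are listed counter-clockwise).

-212

Apply the shoelace formula: 2A = Σ (x_i·y_{i+1} − x_{i+1}·y_i), indices taken mod 7.
Σ = (-18) + (-16) + (-64) + (-120) + (-118) + (-52) + (-36) = -424
Signed area = Σ/2 = -212 (negative ⇒ clockwise traversal).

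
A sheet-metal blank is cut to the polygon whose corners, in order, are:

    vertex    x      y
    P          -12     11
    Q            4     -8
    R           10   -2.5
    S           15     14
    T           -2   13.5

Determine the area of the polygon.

335

Apply the shoelace (surveyor's) formula: 2A = Σ (x_i·y_{i+1} − x_{i+1}·y_i), indices taken mod 5.
Σ = (52) + (70) + (177.5) + (230.5) + (140) = 670
Area = |Σ|/2 = 335.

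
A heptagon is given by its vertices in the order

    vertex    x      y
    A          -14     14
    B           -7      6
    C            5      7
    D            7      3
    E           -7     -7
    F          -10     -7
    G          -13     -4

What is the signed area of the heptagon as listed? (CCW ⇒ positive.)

Σ = (14) + (-79) + (-34) + (-28) + (-21) + (-51) + (-238) = -437
Signed area = Σ/2 = -218.5 (negative ⇒ clockwise traversal).

-218.5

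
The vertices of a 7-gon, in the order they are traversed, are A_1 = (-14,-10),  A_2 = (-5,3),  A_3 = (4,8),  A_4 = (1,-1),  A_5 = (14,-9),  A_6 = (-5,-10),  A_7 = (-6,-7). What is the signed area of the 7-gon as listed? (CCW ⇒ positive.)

-199.5

Apply the shoelace formula: 2A = Σ (x_i·y_{i+1} − x_{i+1}·y_i), indices taken mod 7.
A_1→A_2: (-14)(3) − (-5)(-10) = -92
A_2→A_3: (-5)(8) − (4)(3) = -52
A_3→A_4: (4)(-1) − (1)(8) = -12
A_4→A_5: (1)(-9) − (14)(-1) = 5
A_5→A_6: (14)(-10) − (-5)(-9) = -185
A_6→A_7: (-5)(-7) − (-6)(-10) = -25
A_7→A_1: (-6)(-10) − (-14)(-7) = -38
Σ = -399
Signed area = Σ/2 = -199.5 (negative ⇒ clockwise traversal).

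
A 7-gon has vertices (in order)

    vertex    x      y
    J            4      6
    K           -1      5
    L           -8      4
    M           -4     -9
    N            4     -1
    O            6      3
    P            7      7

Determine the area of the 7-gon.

121.5

J→K: (4)(5) − (-1)(6) = 26
K→L: (-1)(4) − (-8)(5) = 36
L→M: (-8)(-9) − (-4)(4) = 88
M→N: (-4)(-1) − (4)(-9) = 40
N→O: (4)(3) − (6)(-1) = 18
O→P: (6)(7) − (7)(3) = 21
P→J: (7)(6) − (4)(7) = 14
Σ = 243
Area = |Σ|/2 = 121.5.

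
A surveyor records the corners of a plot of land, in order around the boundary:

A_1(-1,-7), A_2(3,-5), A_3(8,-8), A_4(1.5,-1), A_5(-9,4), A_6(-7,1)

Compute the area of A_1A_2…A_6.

56

Cross-terms: 26, 16, 4, -3, 19, 50  ⇒  Σ = 112
Area = |Σ|/2 = 56.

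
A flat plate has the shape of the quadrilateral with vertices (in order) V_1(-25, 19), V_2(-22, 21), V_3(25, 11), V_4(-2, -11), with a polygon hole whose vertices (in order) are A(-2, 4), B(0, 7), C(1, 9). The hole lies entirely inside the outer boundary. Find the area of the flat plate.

719.5

Outer boundary:
V_1→V_2: (-25)(21) − (-22)(19) = -107
V_2→V_3: (-22)(11) − (25)(21) = -767
V_3→V_4: (25)(-11) − (-2)(11) = -253
V_4→V_1: (-2)(19) − (-25)(-11) = -313
Σ = -1440
Area = |Σ|/2 = 720.
Hole:
Cross-terms: -14, -7, 22  ⇒  Σ = 1
Area = |Σ|/2 = 0.5.
Net area = 720 − 0.5 = 719.5.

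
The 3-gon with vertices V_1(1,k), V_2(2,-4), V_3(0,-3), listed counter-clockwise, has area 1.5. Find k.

Write out the shoelace sum; only the two edges meeting at V_1 involve k:
2·Area = [(0·k − 1·(-3)) + (1·(-4) − 2·k)] + -6
       = -2·k + -7 = 3
⇒ k = -5.

-5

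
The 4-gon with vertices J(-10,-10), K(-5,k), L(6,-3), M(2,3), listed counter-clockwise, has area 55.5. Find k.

Write out the shoelace sum; only the two edges meeting at K involve k:
2·Area = [((-10)·k − (-5)·(-10)) + ((-5)·(-3) − 6·k)] + 34
       = -16·k + -1 = 111
⇒ k = -7.

-7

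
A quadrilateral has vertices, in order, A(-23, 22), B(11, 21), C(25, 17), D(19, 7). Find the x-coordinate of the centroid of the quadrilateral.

Apply the shoelace (surveyor's) formula. First the cross-terms c_i = x_i·y_{i+1} − x_{i+1}·y_i:
  -725, -338, -148, 579  ⇒  2A = -632, A = -316.
Then Σ (x_i + x_{i+1})·c_i = -12296, so x̄ = -12296 / (6·(-316)) = 1537/237.

1537/237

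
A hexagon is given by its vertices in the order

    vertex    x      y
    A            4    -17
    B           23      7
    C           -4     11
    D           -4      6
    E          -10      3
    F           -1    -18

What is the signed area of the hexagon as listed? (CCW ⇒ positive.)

Apply the surveyor's formula: 2A = Σ (x_i·y_{i+1} − x_{i+1}·y_i), indices taken mod 6.
A→B: (4)(7) − (23)(-17) = 419
B→C: (23)(11) − (-4)(7) = 281
C→D: (-4)(6) − (-4)(11) = 20
D→E: (-4)(3) − (-10)(6) = 48
E→F: (-10)(-18) − (-1)(3) = 183
F→A: (-1)(-17) − (4)(-18) = 89
Σ = 1040
Signed area = Σ/2 = 520 (positive ⇒ counter-clockwise traversal).

520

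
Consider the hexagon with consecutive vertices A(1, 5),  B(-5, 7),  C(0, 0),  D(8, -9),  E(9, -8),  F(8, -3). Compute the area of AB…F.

A→B: (1)(7) − (-5)(5) = 32
B→C: (-5)(0) − (0)(7) = 0
C→D: (0)(-9) − (8)(0) = 0
D→E: (8)(-8) − (9)(-9) = 17
E→F: (9)(-3) − (8)(-8) = 37
F→A: (8)(5) − (1)(-3) = 43
Σ = 129
Area = |Σ|/2 = 64.5.

64.5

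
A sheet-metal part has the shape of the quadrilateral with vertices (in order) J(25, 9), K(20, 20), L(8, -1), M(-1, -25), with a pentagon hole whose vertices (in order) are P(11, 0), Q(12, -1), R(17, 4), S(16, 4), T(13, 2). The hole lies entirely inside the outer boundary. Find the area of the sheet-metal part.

269.5

Outer boundary:
Cross-terms: 320, -180, -201, 616  ⇒  Σ = 555
Area = |Σ|/2 = 277.5.
Hole:
P→Q: (11)(-1) − (12)(0) = -11
Q→R: (12)(4) − (17)(-1) = 65
R→S: (17)(4) − (16)(4) = 4
S→T: (16)(2) − (13)(4) = -20
T→P: (13)(0) − (11)(2) = -22
Σ = 16
Area = |Σ|/2 = 8.
Net area = 277.5 − 8 = 269.5.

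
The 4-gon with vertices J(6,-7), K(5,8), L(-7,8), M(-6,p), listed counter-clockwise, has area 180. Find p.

-7

Write out the shoelace sum; only the two edges meeting at M involve p:
2·Area = [((-7)·p − (-6)·8) + ((-6)·(-7) − 6·p)] + 179
       = -13·p + 269 = 360
⇒ p = -7.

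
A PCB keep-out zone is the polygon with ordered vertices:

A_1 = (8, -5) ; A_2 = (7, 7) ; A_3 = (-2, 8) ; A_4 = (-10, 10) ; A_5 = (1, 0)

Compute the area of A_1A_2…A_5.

103

A_1→A_2: (8)(7) − (7)(-5) = 91
A_2→A_3: (7)(8) − (-2)(7) = 70
A_3→A_4: (-2)(10) − (-10)(8) = 60
A_4→A_5: (-10)(0) − (1)(10) = -10
A_5→A_1: (1)(-5) − (8)(0) = -5
Σ = 206
Area = |Σ|/2 = 103.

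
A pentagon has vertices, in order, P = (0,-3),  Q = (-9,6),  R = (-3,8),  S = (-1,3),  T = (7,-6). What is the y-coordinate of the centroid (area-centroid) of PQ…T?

Apply the shoelace formula. First the cross-terms c_i = x_i·y_{i+1} − x_{i+1}·y_i:
  -27, -54, -1, -15, -21  ⇒  2A = -118, A = -59.
Then Σ (y_i + y_{i+1})·c_i = -614, so ȳ = -614 / (6·(-59)) = 307/177.

307/177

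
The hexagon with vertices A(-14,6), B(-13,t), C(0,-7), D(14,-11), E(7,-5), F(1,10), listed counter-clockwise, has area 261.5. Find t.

The doubled signed area Σ (x_i y_{i+1} − x_{i+1} y_i) is linear in t.
With t=0 it equals 495; the coefficient of t is -14 (from the two edges through B).
So -14·t + 495 = 2·261.5 = 523 ⇒ t = -2.

-2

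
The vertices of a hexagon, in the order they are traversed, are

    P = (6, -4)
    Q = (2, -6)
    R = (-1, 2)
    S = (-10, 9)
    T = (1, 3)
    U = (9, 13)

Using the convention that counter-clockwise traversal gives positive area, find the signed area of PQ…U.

Apply the shoelace formula: 2A = Σ (x_i·y_{i+1} − x_{i+1}·y_i), indices taken mod 6.
P→Q: (6)(-6) − (2)(-4) = -28
Q→R: (2)(2) − (-1)(-6) = -2
R→S: (-1)(9) − (-10)(2) = 11
S→T: (-10)(3) − (1)(9) = -39
T→U: (1)(13) − (9)(3) = -14
U→P: (9)(-4) − (6)(13) = -114
Σ = -186
Signed area = Σ/2 = -93 (negative ⇒ clockwise traversal).

-93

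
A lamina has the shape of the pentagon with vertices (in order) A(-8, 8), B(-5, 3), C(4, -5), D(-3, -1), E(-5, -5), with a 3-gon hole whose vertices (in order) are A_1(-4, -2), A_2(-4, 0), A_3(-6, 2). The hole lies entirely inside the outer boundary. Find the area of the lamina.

28

Outer boundary:
Apply Gauss's area formula: 2A = Σ (x_i·y_{i+1} − x_{i+1}·y_i), indices taken mod 5.
Σ = (16) + (13) + (-19) + (10) + (-80) = -60
Area = |Σ|/2 = 30.
Hole:
Cross-terms: -8, -8, 20  ⇒  Σ = 4
Area = |Σ|/2 = 2.
Net area = 30 − 2 = 28.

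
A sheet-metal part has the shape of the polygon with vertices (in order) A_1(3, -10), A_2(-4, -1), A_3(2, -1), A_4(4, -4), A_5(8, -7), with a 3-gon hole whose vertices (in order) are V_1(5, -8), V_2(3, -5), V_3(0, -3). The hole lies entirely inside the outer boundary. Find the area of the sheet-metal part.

Outer boundary:
Σ = (-43) + (6) + (-4) + (4) + (-59) = -96
Area = |Σ|/2 = 48.
Hole:
Apply the shoelace (surveyor's) formula: 2A = Σ (x_i·y_{i+1} − x_{i+1}·y_i), indices taken mod 3.
Σ = (-1) + (-9) + (15) = 5
Area = |Σ|/2 = 2.5.
Net area = 48 − 2.5 = 45.5.

45.5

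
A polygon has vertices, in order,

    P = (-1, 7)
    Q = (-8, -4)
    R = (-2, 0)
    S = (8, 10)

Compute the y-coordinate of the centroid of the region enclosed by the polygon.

27/7

Apply the shoelace (surveyor's) formula. First the cross-terms c_i = x_i·y_{i+1} − x_{i+1}·y_i:
  60, -8, -20, 66  ⇒  2A = 98, A = 49.
Then Σ (y_i + y_{i+1})·c_i = 1134, so ȳ = 1134 / (6·49) = 27/7.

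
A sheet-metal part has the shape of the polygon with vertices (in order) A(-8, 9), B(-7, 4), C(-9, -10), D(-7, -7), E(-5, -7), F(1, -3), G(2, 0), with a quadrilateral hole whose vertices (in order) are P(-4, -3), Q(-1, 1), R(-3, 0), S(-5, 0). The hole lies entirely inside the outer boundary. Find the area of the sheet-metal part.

Outer boundary:
A→B: (-8)(4) − (-7)(9) = 31
B→C: (-7)(-10) − (-9)(4) = 106
C→D: (-9)(-7) − (-7)(-10) = -7
D→E: (-7)(-7) − (-5)(-7) = 14
E→F: (-5)(-3) − (1)(-7) = 22
F→G: (1)(0) − (2)(-3) = 6
G→A: (2)(9) − (-8)(0) = 18
Σ = 190
Area = |Σ|/2 = 95.
Hole:
Apply Gauss's area formula: 2A = Σ (x_i·y_{i+1} − x_{i+1}·y_i), indices taken mod 4.
P→Q: (-4)(1) − (-1)(-3) = -7
Q→R: (-1)(0) − (-3)(1) = 3
R→S: (-3)(0) − (-5)(0) = 0
S→P: (-5)(-3) − (-4)(0) = 15
Σ = 11
Area = |Σ|/2 = 5.5.
Net area = 95 − 5.5 = 89.5.

89.5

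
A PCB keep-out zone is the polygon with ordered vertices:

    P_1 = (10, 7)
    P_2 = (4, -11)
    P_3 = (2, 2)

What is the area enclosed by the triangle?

Apply Gauss's area formula: 2A = Σ (x_i·y_{i+1} − x_{i+1}·y_i), indices taken mod 3.
Cross-terms: -138, 30, -6  ⇒  Σ = -114
Area = |Σ|/2 = 57.

57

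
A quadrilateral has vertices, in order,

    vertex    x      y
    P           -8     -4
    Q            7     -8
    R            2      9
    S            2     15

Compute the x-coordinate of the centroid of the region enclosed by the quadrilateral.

Apply the shoelace formula. First the cross-terms c_i = x_i·y_{i+1} − x_{i+1}·y_i:
  92, 79, 12, 112  ⇒  2A = 295, A = 147.5.
Then Σ (x_i + x_{i+1})·c_i = -5, so x̄ = -5 / (6·147.5) = -1/177.

-1/177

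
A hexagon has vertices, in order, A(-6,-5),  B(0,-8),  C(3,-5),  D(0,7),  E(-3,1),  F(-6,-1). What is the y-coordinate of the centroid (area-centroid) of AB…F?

Apply the shoelace formula. First the cross-terms c_i = x_i·y_{i+1} − x_{i+1}·y_i:
  48, 24, 21, 21, 9, 24  ⇒  2A = 147, A = 73.5.
Then Σ (y_i + y_{i+1})·c_i = -870, so ȳ = -870 / (6·73.5) = -290/147.

-290/147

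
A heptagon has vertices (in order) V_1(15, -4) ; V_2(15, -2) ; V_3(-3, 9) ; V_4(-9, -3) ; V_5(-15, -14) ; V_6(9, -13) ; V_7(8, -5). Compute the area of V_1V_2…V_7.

376.5

Σ = (30) + (129) + (90) + (81) + (321) + (59) + (43) = 753
Area = |Σ|/2 = 376.5.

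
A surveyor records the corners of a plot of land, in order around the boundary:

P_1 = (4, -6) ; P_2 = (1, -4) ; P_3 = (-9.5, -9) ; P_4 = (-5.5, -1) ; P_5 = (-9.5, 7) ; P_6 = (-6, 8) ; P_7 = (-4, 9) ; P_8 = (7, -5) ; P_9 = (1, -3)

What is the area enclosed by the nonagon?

Cross-terms: -10, -47, -40, -48, -34, -22, -43, -16, 6  ⇒  Σ = -254
Area = |Σ|/2 = 127.

127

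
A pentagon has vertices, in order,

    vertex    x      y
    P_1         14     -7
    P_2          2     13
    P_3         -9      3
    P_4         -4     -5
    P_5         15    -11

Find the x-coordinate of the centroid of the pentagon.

533/204

Apply the surveyor's formula. First the cross-terms c_i = x_i·y_{i+1} − x_{i+1}·y_i:
  196, 123, 57, 119, 49  ⇒  2A = 544, A = 272.
Then Σ (x_i + x_{i+1})·c_i = 4264, so x̄ = 4264 / (6·272) = 533/204.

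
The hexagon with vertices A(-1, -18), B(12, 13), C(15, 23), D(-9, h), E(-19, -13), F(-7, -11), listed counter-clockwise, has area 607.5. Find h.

11

The doubled signed area Σ (x_i y_{i+1} − x_{i+1} y_i) is linear in h.
With h=0 it equals 841; the coefficient of h is 34 (from the two edges through D).
So 34·h + 841 = 2·607.5 = 1215 ⇒ h = 11.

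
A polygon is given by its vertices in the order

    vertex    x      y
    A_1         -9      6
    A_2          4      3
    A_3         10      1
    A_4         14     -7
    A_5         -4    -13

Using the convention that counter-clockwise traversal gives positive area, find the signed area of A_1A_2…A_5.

-256

Apply the shoelace formula: 2A = Σ (x_i·y_{i+1} − x_{i+1}·y_i), indices taken mod 5.
Cross-terms: -51, -26, -84, -210, -141  ⇒  Σ = -512
Signed area = Σ/2 = -256 (negative ⇒ clockwise traversal).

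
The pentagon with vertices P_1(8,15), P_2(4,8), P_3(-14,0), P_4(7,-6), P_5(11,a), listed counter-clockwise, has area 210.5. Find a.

10

Write out the shoelace sum; only the two edges meeting at P_5 involve a:
2·Area = [(7·a − 11·(-6)) + (11·15 − 8·a)] + 200
       = -1·a + 431 = 421
⇒ a = 10.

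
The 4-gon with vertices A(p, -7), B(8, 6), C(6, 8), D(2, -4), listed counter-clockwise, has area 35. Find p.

Write out the shoelace sum; only the two edges meeting at A involve p:
2·Area = [(2·(-7) − p·(-4)) + (p·6 − 8·(-7))] + -12
       = 10·p + 30 = 70
⇒ p = 4.

4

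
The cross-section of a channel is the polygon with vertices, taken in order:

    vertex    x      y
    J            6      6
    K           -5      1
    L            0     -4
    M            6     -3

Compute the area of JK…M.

Σ = (36) + (20) + (24) + (54) = 134
Area = |Σ|/2 = 67.

67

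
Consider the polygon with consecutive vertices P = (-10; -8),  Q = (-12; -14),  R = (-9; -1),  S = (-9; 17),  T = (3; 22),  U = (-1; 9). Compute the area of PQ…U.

167

Apply the surveyor's formula: 2A = Σ (x_i·y_{i+1} − x_{i+1}·y_i), indices taken mod 6.
P→Q: (-10)(-14) − (-12)(-8) = 44
Q→R: (-12)(-1) − (-9)(-14) = -114
R→S: (-9)(17) − (-9)(-1) = -162
S→T: (-9)(22) − (3)(17) = -249
T→U: (3)(9) − (-1)(22) = 49
U→P: (-1)(-8) − (-10)(9) = 98
Σ = -334
Area = |Σ|/2 = 167.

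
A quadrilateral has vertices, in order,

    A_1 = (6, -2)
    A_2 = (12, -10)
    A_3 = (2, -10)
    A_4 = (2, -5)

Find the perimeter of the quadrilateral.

30

|A_1A_2| = √((6)² + (-8)²) = √100 = 10
|A_2A_3| = √((-10)² + (0)²) = √100 = 10
|A_3A_4| = √((0)² + (5)²) = √25 = 5
|A_4A_1| = √((4)² + (3)²) = √25 = 5
Perimeter = 10 + 10 + 5 + 5 = 30.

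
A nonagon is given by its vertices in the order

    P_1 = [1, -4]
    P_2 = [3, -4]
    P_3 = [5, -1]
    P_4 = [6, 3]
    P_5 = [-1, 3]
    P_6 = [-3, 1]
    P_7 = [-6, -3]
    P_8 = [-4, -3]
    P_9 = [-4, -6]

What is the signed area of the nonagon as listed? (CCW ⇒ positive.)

65

Apply the shoelace (surveyor's) formula: 2A = Σ (x_i·y_{i+1} − x_{i+1}·y_i), indices taken mod 9.
Σ = (8) + (17) + (21) + (21) + (8) + (15) + (6) + (12) + (22) = 130
Signed area = Σ/2 = 65 (positive ⇒ counter-clockwise traversal).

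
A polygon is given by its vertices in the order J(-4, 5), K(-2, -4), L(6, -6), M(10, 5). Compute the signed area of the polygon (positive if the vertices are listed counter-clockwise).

Apply the shoelace (surveyor's) formula: 2A = Σ (x_i·y_{i+1} − x_{i+1}·y_i), indices taken mod 4.
Σ = (26) + (36) + (90) + (70) = 222
Signed area = Σ/2 = 111 (positive ⇒ counter-clockwise traversal).

111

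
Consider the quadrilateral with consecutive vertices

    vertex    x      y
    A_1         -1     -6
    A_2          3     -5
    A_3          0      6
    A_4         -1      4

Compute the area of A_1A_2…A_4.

Apply the shoelace formula: 2A = Σ (x_i·y_{i+1} − x_{i+1}·y_i), indices taken mod 4.
Σ = (23) + (18) + (6) + (10) = 57
Area = |Σ|/2 = 28.5.

28.5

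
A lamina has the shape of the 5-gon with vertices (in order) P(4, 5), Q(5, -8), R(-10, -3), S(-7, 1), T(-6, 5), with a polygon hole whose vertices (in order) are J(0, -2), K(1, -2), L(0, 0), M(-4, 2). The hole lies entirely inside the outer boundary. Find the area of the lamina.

126

Outer boundary:
Apply the shoelace formula: 2A = Σ (x_i·y_{i+1} − x_{i+1}·y_i), indices taken mod 5.
Σ = (-57) + (-95) + (-31) + (-29) + (-50) = -262
Area = |Σ|/2 = 131.
Hole:
Σ = (2) + (0) + (0) + (8) = 10
Area = |Σ|/2 = 5.
Net area = 131 − 5 = 126.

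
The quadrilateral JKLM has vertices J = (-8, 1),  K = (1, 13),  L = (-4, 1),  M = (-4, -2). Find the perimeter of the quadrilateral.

|JK| = √((9)² + (12)²) = √225 = 15
|KL| = √((-5)² + (-12)²) = √169 = 13
|LM| = √((0)² + (-3)²) = √9 = 3
|MJ| = √((-4)² + (3)²) = √25 = 5
Perimeter = 15 + 13 + 3 + 5 = 36.

36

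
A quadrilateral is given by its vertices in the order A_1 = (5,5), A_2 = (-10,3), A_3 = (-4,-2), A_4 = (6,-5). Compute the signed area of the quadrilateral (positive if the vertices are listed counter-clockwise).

92

Apply the surveyor's formula: 2A = Σ (x_i·y_{i+1} − x_{i+1}·y_i), indices taken mod 4.
Σ = (65) + (32) + (32) + (55) = 184
Signed area = Σ/2 = 92 (positive ⇒ counter-clockwise traversal).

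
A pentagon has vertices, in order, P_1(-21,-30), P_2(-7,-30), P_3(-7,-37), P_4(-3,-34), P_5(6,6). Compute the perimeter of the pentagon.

|P_1P_2| = √((14)² + (0)²) = √196 = 14
|P_2P_3| = √((0)² + (-7)²) = √49 = 7
|P_3P_4| = √((4)² + (3)²) = √25 = 5
|P_4P_5| = √((9)² + (40)²) = √1681 = 41
|P_5P_1| = √((-27)² + (-36)²) = √2025 = 45
Perimeter = 14 + 7 + 5 + 41 + 45 = 112.

112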